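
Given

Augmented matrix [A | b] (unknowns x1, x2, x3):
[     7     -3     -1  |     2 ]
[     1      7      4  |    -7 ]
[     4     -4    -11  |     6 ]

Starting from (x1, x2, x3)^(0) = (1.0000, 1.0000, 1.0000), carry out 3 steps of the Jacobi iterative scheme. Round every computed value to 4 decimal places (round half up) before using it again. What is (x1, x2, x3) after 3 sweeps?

Iteration 1:
  x1 = (2 - (-3)·1.0000 - (-1)·1.0000) / (7) = 0.8571
  x2 = (-7 - (1)·1.0000 - (4)·1.0000) / (7) = -1.7143
  x3 = (6 - (4)·1.0000 - (-4)·1.0000) / (-11) = -0.5455
Iteration 2:
  x1 = (2 - (-3)·-1.7143 - (-1)·-0.5455) / (7) = -0.5269
  x2 = (-7 - (1)·0.8571 - (4)·-0.5455) / (7) = -0.8107
  x3 = (6 - (4)·0.8571 - (-4)·-1.7143) / (-11) = 0.3896
Iteration 3:
  x1 = (2 - (-3)·-0.8107 - (-1)·0.3896) / (7) = -0.0061
  x2 = (-7 - (1)·-0.5269 - (4)·0.3896) / (7) = -1.1474
  x3 = (6 - (4)·-0.5269 - (-4)·-0.8107) / (-11) = -0.4423

(-0.0061, -1.1474, -0.4423)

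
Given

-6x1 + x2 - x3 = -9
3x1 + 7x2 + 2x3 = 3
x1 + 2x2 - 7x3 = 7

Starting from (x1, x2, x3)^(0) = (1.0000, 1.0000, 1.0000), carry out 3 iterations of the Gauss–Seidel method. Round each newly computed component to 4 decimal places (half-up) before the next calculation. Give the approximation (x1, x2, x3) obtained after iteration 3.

Iteration 1:
  x1 = (-9 - (1)·1.0000 - (-1)·1.0000) / (-6) = 1.5000
  x2 = (3 - (3)·1.5000 - (2)·1.0000) / (7) = -0.5000
  x3 = (7 - (1)·1.5000 - (2)·-0.5000) / (-7) = -0.9286
Iteration 2:
  x1 = (-9 - (1)·-0.5000 - (-1)·-0.9286) / (-6) = 1.5714
  x2 = (3 - (3)·1.5714 - (2)·-0.9286) / (7) = 0.0204
  x3 = (7 - (1)·1.5714 - (2)·0.0204) / (-7) = -0.7697
Iteration 3:
  x1 = (-9 - (1)·0.0204 - (-1)·-0.7697) / (-6) = 1.6317
  x2 = (3 - (3)·1.6317 - (2)·-0.7697) / (7) = -0.0508
  x3 = (7 - (1)·1.6317 - (2)·-0.0508) / (-7) = -0.7814

(1.6317, -0.0508, -0.7814)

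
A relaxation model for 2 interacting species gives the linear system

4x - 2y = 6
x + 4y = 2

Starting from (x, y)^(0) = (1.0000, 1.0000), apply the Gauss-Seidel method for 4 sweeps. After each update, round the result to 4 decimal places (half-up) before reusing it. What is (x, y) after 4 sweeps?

(1.5547, 0.1113)

Iteration 1:
  x = (6 - (-2)·1.0000) / (4) = 2.0000
  y = (2 - (1)·2.0000) / (4) = 0.0000
Iteration 2:
  x = (6 - (-2)·0.0000) / (4) = 1.5000
  y = (2 - (1)·1.5000) / (4) = 0.1250
Iteration 3:
  x = (6 - (-2)·0.1250) / (4) = 1.5625
  y = (2 - (1)·1.5625) / (4) = 0.1094
Iteration 4:
  x = (6 - (-2)·0.1094) / (4) = 1.5547
  y = (2 - (1)·1.5547) / (4) = 0.1113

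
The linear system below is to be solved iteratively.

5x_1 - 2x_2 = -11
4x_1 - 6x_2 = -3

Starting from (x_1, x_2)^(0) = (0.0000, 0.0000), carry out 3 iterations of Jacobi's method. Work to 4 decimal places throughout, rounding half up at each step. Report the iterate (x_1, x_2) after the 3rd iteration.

Iteration 1:
  x_1 = (-11 - (-2)·0.0000) / (5) = -2.2000
  x_2 = (-3 - (4)·0.0000) / (-6) = 0.5000
Iteration 2:
  x_1 = (-11 - (-2)·0.5000) / (5) = -2.0000
  x_2 = (-3 - (4)·-2.2000) / (-6) = -0.9667
Iteration 3:
  x_1 = (-11 - (-2)·-0.9667) / (5) = -2.5867
  x_2 = (-3 - (4)·-2.0000) / (-6) = -0.8333

(-2.5867, -0.8333)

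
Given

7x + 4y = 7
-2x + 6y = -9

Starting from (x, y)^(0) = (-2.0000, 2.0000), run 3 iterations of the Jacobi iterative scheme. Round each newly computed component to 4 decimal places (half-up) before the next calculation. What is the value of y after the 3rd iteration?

Iteration 1:
  x = (7 - (4)·2.0000) / (7) = -0.1429
  y = (-9 - (-2)·-2.0000) / (6) = -2.1667
Iteration 2:
  x = (7 - (4)·-2.1667) / (7) = 2.2381
  y = (-9 - (-2)·-0.1429) / (6) = -1.5476
Iteration 3:
  x = (7 - (4)·-1.5476) / (7) = 1.8843
  y = (-9 - (-2)·2.2381) / (6) = -0.7540

-0.7540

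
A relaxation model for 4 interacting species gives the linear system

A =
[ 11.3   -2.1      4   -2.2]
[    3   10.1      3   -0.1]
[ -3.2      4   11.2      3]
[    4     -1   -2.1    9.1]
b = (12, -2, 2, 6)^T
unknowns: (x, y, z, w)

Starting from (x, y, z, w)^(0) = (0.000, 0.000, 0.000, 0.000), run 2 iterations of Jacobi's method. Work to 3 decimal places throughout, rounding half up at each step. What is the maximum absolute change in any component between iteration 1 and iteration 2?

Iteration 1:
  x = (12 - (-2.1)·0.000 - (4)·0.000 - (-2.2)·0.000) / (11.3) = 1.062
  y = (-2 - (3)·0.000 - (3)·0.000 - (-0.1)·0.000) / (10.1) = -0.198
  z = (2 - (-3.2)·0.000 - (4)·0.000 - (3)·0.000) / (11.2) = 0.179
  w = (6 - (4)·0.000 - (-1)·0.000 - (-2.1)·0.000) / (9.1) = 0.659
Iteration 2:
  x = (12 - (-2.1)·-0.198 - (4)·0.179 - (-2.2)·0.659) / (11.3) = 1.090
  y = (-2 - (3)·1.062 - (3)·0.179 - (-0.1)·0.659) / (10.1) = -0.560
  z = (2 - (-3.2)·1.062 - (4)·-0.198 - (3)·0.659) / (11.2) = 0.376
  w = (6 - (4)·1.062 - (-1)·-0.198 - (-2.1)·0.179) / (9.1) = 0.212
Change: (0.028, -0.362, 0.197, -0.447) → max |·| = 0.447

0.447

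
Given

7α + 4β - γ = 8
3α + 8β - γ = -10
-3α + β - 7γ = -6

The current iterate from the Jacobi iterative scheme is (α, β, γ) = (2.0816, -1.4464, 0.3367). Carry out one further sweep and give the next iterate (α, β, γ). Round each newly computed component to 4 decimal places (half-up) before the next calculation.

One sweep:
  α = (8 - (4)·-1.4464 - (-1)·0.3367) / (7) = 2.0175
  β = (-10 - (3)·2.0816 - (-1)·0.3367) / (8) = -1.9885
  γ = (-6 - (-3)·2.0816 - (1)·-1.4464) / (-7) = -0.2416

(2.0175, -1.9885, -0.2416)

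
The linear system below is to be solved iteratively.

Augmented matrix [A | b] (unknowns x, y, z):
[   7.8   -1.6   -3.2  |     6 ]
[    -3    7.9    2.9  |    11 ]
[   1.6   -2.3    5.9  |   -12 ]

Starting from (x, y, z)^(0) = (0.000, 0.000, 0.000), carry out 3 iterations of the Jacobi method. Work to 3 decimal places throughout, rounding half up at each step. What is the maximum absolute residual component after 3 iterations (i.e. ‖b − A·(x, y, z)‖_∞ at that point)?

1.321

Iteration 1:
  x = (6 - (-1.6)·0.000 - (-3.2)·0.000) / (7.8) = 0.769
  y = (11 - (-3)·0.000 - (2.9)·0.000) / (7.9) = 1.392
  z = (-12 - (1.6)·0.000 - (-2.3)·0.000) / (5.9) = -2.034
Iteration 2:
  x = (6 - (-1.6)·1.392 - (-3.2)·-2.034) / (7.8) = 0.220
  y = (11 - (-3)·0.769 - (2.9)·-2.034) / (7.9) = 2.431
  z = (-12 - (1.6)·0.769 - (-2.3)·1.392) / (5.9) = -1.700
Iteration 3:
  x = (6 - (-1.6)·2.431 - (-3.2)·-1.700) / (7.8) = 0.570
  y = (11 - (-3)·0.220 - (2.9)·-1.700) / (7.9) = 2.100
  z = (-12 - (1.6)·0.220 - (-2.3)·2.431) / (5.9) = -1.146
Residual b − A·x = (1.247, -0.557, -1.321); ∞-norm = 1.321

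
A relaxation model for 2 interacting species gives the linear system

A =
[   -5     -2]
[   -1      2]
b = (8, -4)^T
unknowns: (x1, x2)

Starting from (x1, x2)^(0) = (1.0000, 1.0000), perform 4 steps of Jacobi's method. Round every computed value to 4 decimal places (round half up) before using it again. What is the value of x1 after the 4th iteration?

Iteration 1:
  x1 = (8 - (-2)·1.0000) / (-5) = -2.0000
  x2 = (-4 - (-1)·1.0000) / (2) = -1.5000
Iteration 2:
  x1 = (8 - (-2)·-1.5000) / (-5) = -1.0000
  x2 = (-4 - (-1)·-2.0000) / (2) = -3.0000
Iteration 3:
  x1 = (8 - (-2)·-3.0000) / (-5) = -0.4000
  x2 = (-4 - (-1)·-1.0000) / (2) = -2.5000
Iteration 4:
  x1 = (8 - (-2)·-2.5000) / (-5) = -0.6000
  x2 = (-4 - (-1)·-0.4000) / (2) = -2.2000

-0.6000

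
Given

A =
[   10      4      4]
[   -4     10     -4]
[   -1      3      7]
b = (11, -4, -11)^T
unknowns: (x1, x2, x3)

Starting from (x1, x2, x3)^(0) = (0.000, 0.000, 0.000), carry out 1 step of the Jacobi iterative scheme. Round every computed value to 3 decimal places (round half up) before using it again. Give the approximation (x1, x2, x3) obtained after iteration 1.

(1.100, -0.400, -1.571)

Iteration 1:
  x1 = (11 - (4)·0.000 - (4)·0.000) / (10) = 1.100
  x2 = (-4 - (-4)·0.000 - (-4)·0.000) / (10) = -0.400
  x3 = (-11 - (-1)·0.000 - (3)·0.000) / (7) = -1.571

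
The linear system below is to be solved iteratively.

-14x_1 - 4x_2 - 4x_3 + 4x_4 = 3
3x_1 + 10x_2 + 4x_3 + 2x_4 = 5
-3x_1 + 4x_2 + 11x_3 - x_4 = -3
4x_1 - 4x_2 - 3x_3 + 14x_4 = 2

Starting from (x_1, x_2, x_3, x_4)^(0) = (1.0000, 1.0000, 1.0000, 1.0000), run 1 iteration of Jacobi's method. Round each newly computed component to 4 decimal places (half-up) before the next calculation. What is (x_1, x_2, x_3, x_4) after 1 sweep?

Iteration 1:
  x_1 = (3 - (-4)·1.0000 - (-4)·1.0000 - (4)·1.0000) / (-14) = -0.5000
  x_2 = (5 - (3)·1.0000 - (4)·1.0000 - (2)·1.0000) / (10) = -0.4000
  x_3 = (-3 - (-3)·1.0000 - (4)·1.0000 - (-1)·1.0000) / (11) = -0.2727
  x_4 = (2 - (4)·1.0000 - (-4)·1.0000 - (-3)·1.0000) / (14) = 0.3571

(-0.5000, -0.4000, -0.2727, 0.3571)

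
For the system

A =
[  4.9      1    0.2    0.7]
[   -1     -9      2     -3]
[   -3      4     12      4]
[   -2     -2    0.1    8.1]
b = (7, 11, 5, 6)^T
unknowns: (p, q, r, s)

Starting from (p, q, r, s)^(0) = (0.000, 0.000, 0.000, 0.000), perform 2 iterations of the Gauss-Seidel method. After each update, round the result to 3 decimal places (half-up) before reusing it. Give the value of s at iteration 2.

Iteration 1:
  p = (7 - (1)·0.000 - (0.2)·0.000 - (0.7)·0.000) / (4.9) = 1.429
  q = (11 - (-1)·1.429 - (2)·0.000 - (-3)·0.000) / (-9) = -1.381
  r = (5 - (-3)·1.429 - (4)·-1.381 - (4)·0.000) / (12) = 1.234
  s = (6 - (-2)·1.429 - (-2)·-1.381 - (0.1)·1.234) / (8.1) = 0.737
Iteration 2:
  p = (7 - (1)·-1.381 - (0.2)·1.234 - (0.7)·0.737) / (4.9) = 1.555
  q = (11 - (-1)·1.555 - (2)·1.234 - (-3)·0.737) / (-9) = -1.366
  r = (5 - (-3)·1.555 - (4)·-1.366 - (4)·0.737) / (12) = 1.015
  s = (6 - (-2)·1.555 - (-2)·-1.366 - (0.1)·1.015) / (8.1) = 0.775

0.775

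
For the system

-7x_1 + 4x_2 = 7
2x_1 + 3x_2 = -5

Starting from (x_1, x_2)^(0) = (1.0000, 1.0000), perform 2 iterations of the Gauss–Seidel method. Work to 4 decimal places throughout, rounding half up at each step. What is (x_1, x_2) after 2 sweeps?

Iteration 1:
  x_1 = (7 - (4)·1.0000) / (-7) = -0.4286
  x_2 = (-5 - (2)·-0.4286) / (3) = -1.3809
Iteration 2:
  x_1 = (7 - (4)·-1.3809) / (-7) = -1.7891
  x_2 = (-5 - (2)·-1.7891) / (3) = -0.4739

(-1.7891, -0.4739)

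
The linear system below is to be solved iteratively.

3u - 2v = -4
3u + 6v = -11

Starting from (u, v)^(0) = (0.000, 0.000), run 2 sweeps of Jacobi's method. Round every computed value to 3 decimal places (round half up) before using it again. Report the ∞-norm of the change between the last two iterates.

Iteration 1:
  u = (-4 - (-2)·0.000) / (3) = -1.333
  v = (-11 - (3)·0.000) / (6) = -1.833
Iteration 2:
  u = (-4 - (-2)·-1.833) / (3) = -2.555
  v = (-11 - (3)·-1.333) / (6) = -1.167
Change: (-1.222, 0.666) → max |·| = 1.222

1.222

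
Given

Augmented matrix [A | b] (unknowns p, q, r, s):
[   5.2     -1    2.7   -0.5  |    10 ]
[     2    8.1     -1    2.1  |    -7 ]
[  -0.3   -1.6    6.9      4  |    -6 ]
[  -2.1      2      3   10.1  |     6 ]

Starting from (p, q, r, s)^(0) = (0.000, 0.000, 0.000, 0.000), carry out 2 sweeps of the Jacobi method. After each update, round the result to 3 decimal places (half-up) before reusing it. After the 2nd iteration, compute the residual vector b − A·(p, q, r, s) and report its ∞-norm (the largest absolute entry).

4.388

Iteration 1:
  p = (10 - (-1)·0.000 - (2.7)·0.000 - (-0.5)·0.000) / (5.2) = 1.923
  q = (-7 - (2)·0.000 - (-1)·0.000 - (2.1)·0.000) / (8.1) = -0.864
  r = (-6 - (-0.3)·0.000 - (-1.6)·0.000 - (4)·0.000) / (6.9) = -0.870
  s = (6 - (-2.1)·0.000 - (2)·0.000 - (3)·0.000) / (10.1) = 0.594
Iteration 2:
  p = (10 - (-1)·-0.864 - (2.7)·-0.870 - (-0.5)·0.594) / (5.2) = 2.266
  q = (-7 - (2)·1.923 - (-1)·-0.870 - (2.1)·0.594) / (8.1) = -1.600
  r = (-6 - (-0.3)·1.923 - (-1.6)·-0.864 - (4)·0.594) / (6.9) = -1.331
  s = (6 - (-2.1)·1.923 - (2)·-0.864 - (3)·-0.870) / (10.1) = 1.423
Residual b − A·x = (0.922, -2.891, -4.388, 3.579); ∞-norm = 4.388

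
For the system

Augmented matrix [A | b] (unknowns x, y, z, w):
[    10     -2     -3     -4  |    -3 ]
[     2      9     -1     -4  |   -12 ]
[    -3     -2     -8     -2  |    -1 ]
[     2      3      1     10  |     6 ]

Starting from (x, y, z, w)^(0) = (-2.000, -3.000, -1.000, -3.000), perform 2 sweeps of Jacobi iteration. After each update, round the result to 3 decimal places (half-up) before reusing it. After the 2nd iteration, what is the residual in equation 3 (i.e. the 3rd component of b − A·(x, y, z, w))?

Iteration 1:
  x = (-3 - (-2)·-3.000 - (-3)·-1.000 - (-4)·-3.000) / (10) = -2.400
  y = (-12 - (2)·-2.000 - (-1)·-1.000 - (-4)·-3.000) / (9) = -2.333
  z = (-1 - (-3)·-2.000 - (-2)·-3.000 - (-2)·-3.000) / (-8) = 2.375
  w = (6 - (2)·-2.000 - (3)·-3.000 - (1)·-1.000) / (10) = 2.000
Iteration 2:
  x = (-3 - (-2)·-2.333 - (-3)·2.375 - (-4)·2.000) / (10) = 0.746
  y = (-12 - (2)·-2.400 - (-1)·2.375 - (-4)·2.000) / (9) = 0.353
  z = (-1 - (-3)·-2.400 - (-2)·-2.333 - (-2)·2.000) / (-8) = 1.108
  w = (6 - (2)·-2.400 - (3)·-2.333 - (1)·2.375) / (10) = 1.542
Residual b − A·x = (-0.262, -9.393, 13.892, -13.079)

13.892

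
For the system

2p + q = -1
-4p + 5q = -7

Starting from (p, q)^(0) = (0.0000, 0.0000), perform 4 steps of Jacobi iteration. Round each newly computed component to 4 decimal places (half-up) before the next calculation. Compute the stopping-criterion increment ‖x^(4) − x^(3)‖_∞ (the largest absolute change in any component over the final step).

Iteration 1:
  p = (-1 - (1)·0.0000) / (2) = -0.5000
  q = (-7 - (-4)·0.0000) / (5) = -1.4000
Iteration 2:
  p = (-1 - (1)·-1.4000) / (2) = 0.2000
  q = (-7 - (-4)·-0.5000) / (5) = -1.8000
Iteration 3:
  p = (-1 - (1)·-1.8000) / (2) = 0.4000
  q = (-7 - (-4)·0.2000) / (5) = -1.2400
Iteration 4:
  p = (-1 - (1)·-1.2400) / (2) = 0.1200
  q = (-7 - (-4)·0.4000) / (5) = -1.0800
Change: (-0.2800, 0.1600) → max |·| = 0.2800

0.2800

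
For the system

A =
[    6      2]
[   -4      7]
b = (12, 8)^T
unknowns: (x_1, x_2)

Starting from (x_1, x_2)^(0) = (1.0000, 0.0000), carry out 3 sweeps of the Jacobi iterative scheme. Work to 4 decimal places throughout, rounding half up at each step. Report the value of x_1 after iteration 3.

1.2381

Iteration 1:
  x_1 = (12 - (2)·0.0000) / (6) = 2.0000
  x_2 = (8 - (-4)·1.0000) / (7) = 1.7143
Iteration 2:
  x_1 = (12 - (2)·1.7143) / (6) = 1.4286
  x_2 = (8 - (-4)·2.0000) / (7) = 2.2857
Iteration 3:
  x_1 = (12 - (2)·2.2857) / (6) = 1.2381
  x_2 = (8 - (-4)·1.4286) / (7) = 1.9592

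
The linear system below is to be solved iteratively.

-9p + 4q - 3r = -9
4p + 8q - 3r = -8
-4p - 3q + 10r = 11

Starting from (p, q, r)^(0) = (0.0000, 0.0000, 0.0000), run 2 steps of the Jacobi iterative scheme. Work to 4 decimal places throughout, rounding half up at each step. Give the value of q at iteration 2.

-1.0875

Iteration 1:
  p = (-9 - (4)·0.0000 - (-3)·0.0000) / (-9) = 1.0000
  q = (-8 - (4)·0.0000 - (-3)·0.0000) / (8) = -1.0000
  r = (11 - (-4)·0.0000 - (-3)·0.0000) / (10) = 1.1000
Iteration 2:
  p = (-9 - (4)·-1.0000 - (-3)·1.1000) / (-9) = 0.1889
  q = (-8 - (4)·1.0000 - (-3)·1.1000) / (8) = -1.0875
  r = (11 - (-4)·1.0000 - (-3)·-1.0000) / (10) = 1.2000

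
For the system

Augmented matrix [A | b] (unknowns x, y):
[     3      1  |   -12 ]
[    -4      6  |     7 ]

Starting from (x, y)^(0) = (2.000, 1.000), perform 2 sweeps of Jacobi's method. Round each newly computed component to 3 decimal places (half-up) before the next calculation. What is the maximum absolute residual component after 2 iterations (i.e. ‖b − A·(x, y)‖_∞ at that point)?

Iteration 1:
  x = (-12 - (1)·1.000) / (3) = -4.333
  y = (7 - (-4)·2.000) / (6) = 2.500
Iteration 2:
  x = (-12 - (1)·2.500) / (3) = -4.833
  y = (7 - (-4)·-4.333) / (6) = -1.722
Residual b − A·x = (4.221, -2.000); ∞-norm = 4.221

4.221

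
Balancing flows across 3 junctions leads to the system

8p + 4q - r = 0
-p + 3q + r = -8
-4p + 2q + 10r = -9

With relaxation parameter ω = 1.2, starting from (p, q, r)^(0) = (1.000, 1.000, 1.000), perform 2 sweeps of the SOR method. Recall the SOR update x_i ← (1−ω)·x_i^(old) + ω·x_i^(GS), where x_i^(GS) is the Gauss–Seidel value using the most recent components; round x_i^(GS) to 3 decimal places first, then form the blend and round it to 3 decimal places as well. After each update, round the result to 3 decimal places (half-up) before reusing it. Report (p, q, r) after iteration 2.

Iteration 1:
  p: GS value = (0 - (4)·1.000 - (-1)·1.000) / (8) = -0.375;  p ← (1−ω)·1.000 + ω·-0.375 = -0.650
  q: GS value = (-8 - (-1)·-0.650 - (1)·1.000) / (3) = -3.217;  q ← (1−ω)·1.000 + ω·-3.217 = -4.060
  r: GS value = (-9 - (-4)·-0.650 - (2)·-4.060) / (10) = -0.348;  r ← (1−ω)·1.000 + ω·-0.348 = -0.618
Iteration 2:
  p: GS value = (0 - (4)·-4.060 - (-1)·-0.618) / (8) = 1.953;  p ← (1−ω)·-0.650 + ω·1.953 = 2.474
  q: GS value = (-8 - (-1)·2.474 - (1)·-0.618) / (3) = -1.636;  q ← (1−ω)·-4.060 + ω·-1.636 = -1.151
  r: GS value = (-9 - (-4)·2.474 - (2)·-1.151) / (10) = 0.320;  r ← (1−ω)·-0.618 + ω·0.320 = 0.508

(2.474, -1.151, 0.508)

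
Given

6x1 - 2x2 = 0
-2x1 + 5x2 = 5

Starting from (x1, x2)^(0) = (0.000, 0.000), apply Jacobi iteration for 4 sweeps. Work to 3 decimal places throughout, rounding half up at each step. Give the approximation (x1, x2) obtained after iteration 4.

Iteration 1:
  x1 = (0 - (-2)·0.000) / (6) = 0.000
  x2 = (5 - (-2)·0.000) / (5) = 1.000
Iteration 2:
  x1 = (0 - (-2)·1.000) / (6) = 0.333
  x2 = (5 - (-2)·0.000) / (5) = 1.000
Iteration 3:
  x1 = (0 - (-2)·1.000) / (6) = 0.333
  x2 = (5 - (-2)·0.333) / (5) = 1.133
Iteration 4:
  x1 = (0 - (-2)·1.133) / (6) = 0.378
  x2 = (5 - (-2)·0.333) / (5) = 1.133

(0.378, 1.133)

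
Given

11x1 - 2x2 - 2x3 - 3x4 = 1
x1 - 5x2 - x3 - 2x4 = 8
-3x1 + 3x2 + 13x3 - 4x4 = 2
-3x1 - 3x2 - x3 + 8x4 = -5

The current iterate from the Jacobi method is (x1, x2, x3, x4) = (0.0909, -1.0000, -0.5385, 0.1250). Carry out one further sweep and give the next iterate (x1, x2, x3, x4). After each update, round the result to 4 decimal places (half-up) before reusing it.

(-0.1547, -1.5241, 0.4441, -1.0332)

One sweep:
  x1 = (1 - (-2)·-1.0000 - (-2)·-0.5385 - (-3)·0.1250) / (11) = -0.1547
  x2 = (8 - (1)·0.0909 - (-1)·-0.5385 - (-2)·0.1250) / (-5) = -1.5241
  x3 = (2 - (-3)·0.0909 - (3)·-1.0000 - (-4)·0.1250) / (13) = 0.4441
  x4 = (-5 - (-3)·0.0909 - (-3)·-1.0000 - (-1)·-0.5385) / (8) = -1.0332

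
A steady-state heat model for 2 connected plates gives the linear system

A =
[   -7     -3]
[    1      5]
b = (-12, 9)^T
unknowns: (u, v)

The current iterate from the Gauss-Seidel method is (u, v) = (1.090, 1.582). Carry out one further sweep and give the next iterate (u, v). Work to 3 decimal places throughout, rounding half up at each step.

One sweep:
  u = (-12 - (-3)·1.582) / (-7) = 1.036
  v = (9 - (1)·1.036) / (5) = 1.593

(1.036, 1.593)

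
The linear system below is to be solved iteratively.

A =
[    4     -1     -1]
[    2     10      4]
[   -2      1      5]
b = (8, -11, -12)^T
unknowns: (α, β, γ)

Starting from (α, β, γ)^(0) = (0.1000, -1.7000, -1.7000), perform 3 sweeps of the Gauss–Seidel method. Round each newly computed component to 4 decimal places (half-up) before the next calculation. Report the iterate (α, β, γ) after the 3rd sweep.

(1.4079, -0.6954, -1.6978)

Iteration 1:
  α = (8 - (-1)·-1.7000 - (-1)·-1.7000) / (4) = 1.1500
  β = (-11 - (2)·1.1500 - (4)·-1.7000) / (10) = -0.6500
  γ = (-12 - (-2)·1.1500 - (1)·-0.6500) / (5) = -1.8100
Iteration 2:
  α = (8 - (-1)·-0.6500 - (-1)·-1.8100) / (4) = 1.3850
  β = (-11 - (2)·1.3850 - (4)·-1.8100) / (10) = -0.6530
  γ = (-12 - (-2)·1.3850 - (1)·-0.6530) / (5) = -1.7154
Iteration 3:
  α = (8 - (-1)·-0.6530 - (-1)·-1.7154) / (4) = 1.4079
  β = (-11 - (2)·1.4079 - (4)·-1.7154) / (10) = -0.6954
  γ = (-12 - (-2)·1.4079 - (1)·-0.6954) / (5) = -1.6978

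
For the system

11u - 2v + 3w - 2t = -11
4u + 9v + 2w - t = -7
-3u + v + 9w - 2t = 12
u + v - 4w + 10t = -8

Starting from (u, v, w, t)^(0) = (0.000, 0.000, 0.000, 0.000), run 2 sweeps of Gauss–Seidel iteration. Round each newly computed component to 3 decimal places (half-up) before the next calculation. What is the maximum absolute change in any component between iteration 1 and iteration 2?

0.389

Iteration 1:
  u = (-11 - (-2)·0.000 - (3)·0.000 - (-2)·0.000) / (11) = -1.000
  v = (-7 - (4)·-1.000 - (2)·0.000 - (-1)·0.000) / (9) = -0.333
  w = (12 - (-3)·-1.000 - (1)·-0.333 - (-2)·0.000) / (9) = 1.037
  t = (-8 - (1)·-1.000 - (1)·-0.333 - (-4)·1.037) / (10) = -0.252
Iteration 2:
  u = (-11 - (-2)·-0.333 - (3)·1.037 - (-2)·-0.252) / (11) = -1.389
  v = (-7 - (4)·-1.389 - (2)·1.037 - (-1)·-0.252) / (9) = -0.419
  w = (12 - (-3)·-1.389 - (1)·-0.419 - (-2)·-0.252) / (9) = 0.861
  t = (-8 - (1)·-1.389 - (1)·-0.419 - (-4)·0.861) / (10) = -0.275
Change: (-0.389, -0.086, -0.176, -0.023) → max |·| = 0.389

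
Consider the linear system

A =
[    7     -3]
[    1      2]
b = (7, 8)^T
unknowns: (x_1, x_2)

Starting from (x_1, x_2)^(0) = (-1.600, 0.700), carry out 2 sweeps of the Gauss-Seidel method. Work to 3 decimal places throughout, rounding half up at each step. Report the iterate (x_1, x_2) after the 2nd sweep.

(2.436, 2.782)

Iteration 1:
  x_1 = (7 - (-3)·0.700) / (7) = 1.300
  x_2 = (8 - (1)·1.300) / (2) = 3.350
Iteration 2:
  x_1 = (7 - (-3)·3.350) / (7) = 2.436
  x_2 = (8 - (1)·2.436) / (2) = 2.782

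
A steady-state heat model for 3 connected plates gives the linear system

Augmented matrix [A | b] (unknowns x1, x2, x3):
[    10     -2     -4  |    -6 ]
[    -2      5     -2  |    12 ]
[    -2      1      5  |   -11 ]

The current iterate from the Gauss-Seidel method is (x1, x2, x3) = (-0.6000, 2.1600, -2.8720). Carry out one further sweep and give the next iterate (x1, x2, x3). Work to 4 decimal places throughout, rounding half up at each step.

One sweep:
  x1 = (-6 - (-2)·2.1600 - (-4)·-2.8720) / (10) = -1.3168
  x2 = (12 - (-2)·-1.3168 - (-2)·-2.8720) / (5) = 0.7245
  x3 = (-11 - (-2)·-1.3168 - (1)·0.7245) / (5) = -2.8716

(-1.3168, 0.7245, -2.8716)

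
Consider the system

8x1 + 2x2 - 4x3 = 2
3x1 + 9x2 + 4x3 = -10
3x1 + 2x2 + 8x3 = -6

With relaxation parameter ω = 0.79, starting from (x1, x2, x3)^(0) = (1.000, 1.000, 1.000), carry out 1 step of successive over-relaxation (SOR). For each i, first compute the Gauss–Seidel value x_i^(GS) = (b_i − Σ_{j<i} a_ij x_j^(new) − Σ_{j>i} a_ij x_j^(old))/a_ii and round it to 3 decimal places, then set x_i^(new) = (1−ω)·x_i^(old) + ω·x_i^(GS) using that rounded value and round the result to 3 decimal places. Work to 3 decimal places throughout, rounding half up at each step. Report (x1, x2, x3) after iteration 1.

(0.605, -1.178, -0.329)

Iteration 1:
  x1: GS value = (2 - (2)·1.000 - (-4)·1.000) / (8) = 0.500;  x1 ← (1−ω)·1.000 + ω·0.500 = 0.605
  x2: GS value = (-10 - (3)·0.605 - (4)·1.000) / (9) = -1.757;  x2 ← (1−ω)·1.000 + ω·-1.757 = -1.178
  x3: GS value = (-6 - (3)·0.605 - (2)·-1.178) / (8) = -0.682;  x3 ← (1−ω)·1.000 + ω·-0.682 = -0.329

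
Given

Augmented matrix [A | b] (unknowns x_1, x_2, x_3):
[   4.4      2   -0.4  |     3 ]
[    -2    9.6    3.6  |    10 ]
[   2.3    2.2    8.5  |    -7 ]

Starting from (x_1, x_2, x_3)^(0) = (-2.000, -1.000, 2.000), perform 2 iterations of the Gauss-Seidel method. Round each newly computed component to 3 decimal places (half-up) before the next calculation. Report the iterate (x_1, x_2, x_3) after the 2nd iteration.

Iteration 1:
  x_1 = (3 - (2)·-1.000 - (-0.4)·2.000) / (4.4) = 1.318
  x_2 = (10 - (-2)·1.318 - (3.6)·2.000) / (9.6) = 0.566
  x_3 = (-7 - (2.3)·1.318 - (2.2)·0.566) / (8.5) = -1.327
Iteration 2:
  x_1 = (3 - (2)·0.566 - (-0.4)·-1.327) / (4.4) = 0.304
  x_2 = (10 - (-2)·0.304 - (3.6)·-1.327) / (9.6) = 1.603
  x_3 = (-7 - (2.3)·0.304 - (2.2)·1.603) / (8.5) = -1.321

(0.304, 1.603, -1.321)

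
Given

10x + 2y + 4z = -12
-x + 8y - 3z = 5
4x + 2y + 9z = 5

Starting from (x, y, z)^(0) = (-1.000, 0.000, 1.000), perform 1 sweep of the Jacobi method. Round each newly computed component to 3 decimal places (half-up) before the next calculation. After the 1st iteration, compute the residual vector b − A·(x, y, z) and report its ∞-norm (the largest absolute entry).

1.750

Iteration 1:
  x = (-12 - (2)·0.000 - (4)·1.000) / (10) = -1.600
  y = (5 - (-1)·-1.000 - (-3)·1.000) / (8) = 0.875
  z = (5 - (4)·-1.000 - (2)·0.000) / (9) = 1.000
Residual b − A·x = (-1.750, -0.600, 0.650); ∞-norm = 1.750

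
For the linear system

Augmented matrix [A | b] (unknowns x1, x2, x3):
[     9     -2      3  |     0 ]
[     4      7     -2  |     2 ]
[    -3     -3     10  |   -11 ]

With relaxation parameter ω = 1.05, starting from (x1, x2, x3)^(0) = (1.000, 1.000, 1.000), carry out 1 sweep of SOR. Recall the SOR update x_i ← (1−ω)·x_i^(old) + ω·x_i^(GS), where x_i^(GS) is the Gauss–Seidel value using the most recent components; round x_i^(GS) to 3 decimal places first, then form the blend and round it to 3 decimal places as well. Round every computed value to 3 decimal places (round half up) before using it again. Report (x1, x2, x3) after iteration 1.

Iteration 1:
  x1: GS value = (0 - (-2)·1.000 - (3)·1.000) / (9) = -0.111;  x1 ← (1−ω)·1.000 + ω·-0.111 = -0.167
  x2: GS value = (2 - (4)·-0.167 - (-2)·1.000) / (7) = 0.667;  x2 ← (1−ω)·1.000 + ω·0.667 = 0.650
  x3: GS value = (-11 - (-3)·-0.167 - (-3)·0.650) / (10) = -0.955;  x3 ← (1−ω)·1.000 + ω·-0.955 = -1.053

(-0.167, 0.650, -1.053)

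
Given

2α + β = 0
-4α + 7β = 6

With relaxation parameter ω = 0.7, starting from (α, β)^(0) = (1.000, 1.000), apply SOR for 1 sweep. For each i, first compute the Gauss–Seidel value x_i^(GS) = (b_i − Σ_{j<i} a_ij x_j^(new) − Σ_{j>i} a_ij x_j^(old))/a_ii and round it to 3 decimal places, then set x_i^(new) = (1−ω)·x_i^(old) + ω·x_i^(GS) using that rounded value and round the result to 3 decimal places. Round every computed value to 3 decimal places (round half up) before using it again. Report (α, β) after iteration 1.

Iteration 1:
  α: GS value = (0 - (1)·1.000) / (2) = -0.500;  α ← (1−ω)·1.000 + ω·-0.500 = -0.050
  β: GS value = (6 - (-4)·-0.050) / (7) = 0.829;  β ← (1−ω)·1.000 + ω·0.829 = 0.880

(-0.050, 0.880)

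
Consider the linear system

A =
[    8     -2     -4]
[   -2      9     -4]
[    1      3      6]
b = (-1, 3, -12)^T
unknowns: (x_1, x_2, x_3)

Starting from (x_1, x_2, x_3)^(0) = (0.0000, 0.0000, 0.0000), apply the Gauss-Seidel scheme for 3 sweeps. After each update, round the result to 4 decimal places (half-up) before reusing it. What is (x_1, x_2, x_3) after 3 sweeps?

Iteration 1:
  x_1 = (-1 - (-2)·0.0000 - (-4)·0.0000) / (8) = -0.1250
  x_2 = (3 - (-2)·-0.1250 - (-4)·0.0000) / (9) = 0.3056
  x_3 = (-12 - (1)·-0.1250 - (3)·0.3056) / (6) = -2.1320
Iteration 2:
  x_1 = (-1 - (-2)·0.3056 - (-4)·-2.1320) / (8) = -1.1146
  x_2 = (3 - (-2)·-1.1146 - (-4)·-2.1320) / (9) = -0.8619
  x_3 = (-12 - (1)·-1.1146 - (3)·-0.8619) / (6) = -1.3833
Iteration 3:
  x_1 = (-1 - (-2)·-0.8619 - (-4)·-1.3833) / (8) = -1.0321
  x_2 = (3 - (-2)·-1.0321 - (-4)·-1.3833) / (9) = -0.5108
  x_3 = (-12 - (1)·-1.0321 - (3)·-0.5108) / (6) = -1.5726

(-1.0321, -0.5108, -1.5726)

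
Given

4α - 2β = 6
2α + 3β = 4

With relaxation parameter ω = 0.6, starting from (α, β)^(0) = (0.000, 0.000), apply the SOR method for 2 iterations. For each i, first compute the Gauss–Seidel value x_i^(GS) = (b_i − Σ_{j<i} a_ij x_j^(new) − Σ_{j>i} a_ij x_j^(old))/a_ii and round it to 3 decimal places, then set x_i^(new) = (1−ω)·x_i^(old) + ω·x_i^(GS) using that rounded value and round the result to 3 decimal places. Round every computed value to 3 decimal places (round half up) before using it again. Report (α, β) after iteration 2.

(1.392, 0.419)

Iteration 1:
  α: GS value = (6 - (-2)·0.000) / (4) = 1.500;  α ← (1−ω)·0.000 + ω·1.500 = 0.900
  β: GS value = (4 - (2)·0.900) / (3) = 0.733;  β ← (1−ω)·0.000 + ω·0.733 = 0.440
Iteration 2:
  α: GS value = (6 - (-2)·0.440) / (4) = 1.720;  α ← (1−ω)·0.900 + ω·1.720 = 1.392
  β: GS value = (4 - (2)·1.392) / (3) = 0.405;  β ← (1−ω)·0.440 + ω·0.405 = 0.419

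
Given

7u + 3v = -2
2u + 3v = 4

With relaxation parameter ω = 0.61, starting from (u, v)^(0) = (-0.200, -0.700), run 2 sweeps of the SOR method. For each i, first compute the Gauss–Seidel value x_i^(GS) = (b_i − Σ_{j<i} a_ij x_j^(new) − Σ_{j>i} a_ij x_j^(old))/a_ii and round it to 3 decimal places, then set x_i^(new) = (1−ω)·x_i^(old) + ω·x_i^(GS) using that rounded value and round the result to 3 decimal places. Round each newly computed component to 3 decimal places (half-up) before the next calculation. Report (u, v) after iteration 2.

Iteration 1:
  u: GS value = (-2 - (3)·-0.700) / (7) = 0.014;  u ← (1−ω)·-0.200 + ω·0.014 = -0.069
  v: GS value = (4 - (2)·-0.069) / (3) = 1.379;  v ← (1−ω)·-0.700 + ω·1.379 = 0.568
Iteration 2:
  u: GS value = (-2 - (3)·0.568) / (7) = -0.529;  u ← (1−ω)·-0.069 + ω·-0.529 = -0.350
  v: GS value = (4 - (2)·-0.350) / (3) = 1.567;  v ← (1−ω)·0.568 + ω·1.567 = 1.177

(-0.350, 1.177)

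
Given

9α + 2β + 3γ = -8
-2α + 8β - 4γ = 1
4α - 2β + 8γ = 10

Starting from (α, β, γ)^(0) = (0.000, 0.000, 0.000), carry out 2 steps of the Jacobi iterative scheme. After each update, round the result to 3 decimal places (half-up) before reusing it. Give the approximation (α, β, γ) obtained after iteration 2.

(-1.333, 0.528, 1.726)

Iteration 1:
  α = (-8 - (2)·0.000 - (3)·0.000) / (9) = -0.889
  β = (1 - (-2)·0.000 - (-4)·0.000) / (8) = 0.125
  γ = (10 - (4)·0.000 - (-2)·0.000) / (8) = 1.250
Iteration 2:
  α = (-8 - (2)·0.125 - (3)·1.250) / (9) = -1.333
  β = (1 - (-2)·-0.889 - (-4)·1.250) / (8) = 0.528
  γ = (10 - (4)·-0.889 - (-2)·0.125) / (8) = 1.726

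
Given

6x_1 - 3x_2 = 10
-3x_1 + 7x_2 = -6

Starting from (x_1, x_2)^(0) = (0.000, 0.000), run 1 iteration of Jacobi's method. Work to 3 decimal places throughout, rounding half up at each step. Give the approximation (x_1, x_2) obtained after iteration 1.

(1.667, -0.857)

Iteration 1:
  x_1 = (10 - (-3)·0.000) / (6) = 1.667
  x_2 = (-6 - (-3)·0.000) / (7) = -0.857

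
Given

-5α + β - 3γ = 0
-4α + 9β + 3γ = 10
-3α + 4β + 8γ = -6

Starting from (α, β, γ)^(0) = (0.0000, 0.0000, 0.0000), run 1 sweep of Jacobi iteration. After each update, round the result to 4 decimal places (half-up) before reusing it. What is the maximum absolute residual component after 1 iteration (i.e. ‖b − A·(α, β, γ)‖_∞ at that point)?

Iteration 1:
  α = (0 - (1)·0.0000 - (-3)·0.0000) / (-5) = 0.0000
  β = (10 - (-4)·0.0000 - (3)·0.0000) / (9) = 1.1111
  γ = (-6 - (-3)·0.0000 - (4)·0.0000) / (8) = -0.7500
Residual b − A·x = (-3.3611, 2.2501, -4.4444); ∞-norm = 4.4444

4.4444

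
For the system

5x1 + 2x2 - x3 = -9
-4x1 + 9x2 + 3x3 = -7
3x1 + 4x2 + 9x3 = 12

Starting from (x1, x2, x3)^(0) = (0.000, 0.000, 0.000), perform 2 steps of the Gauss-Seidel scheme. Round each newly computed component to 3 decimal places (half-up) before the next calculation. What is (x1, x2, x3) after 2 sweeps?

Iteration 1:
  x1 = (-9 - (2)·0.000 - (-1)·0.000) / (5) = -1.800
  x2 = (-7 - (-4)·-1.800 - (3)·0.000) / (9) = -1.578
  x3 = (12 - (3)·-1.800 - (4)·-1.578) / (9) = 2.635
Iteration 2:
  x1 = (-9 - (2)·-1.578 - (-1)·2.635) / (5) = -0.642
  x2 = (-7 - (-4)·-0.642 - (3)·2.635) / (9) = -1.941
  x3 = (12 - (3)·-0.642 - (4)·-1.941) / (9) = 2.410

(-0.642, -1.941, 2.410)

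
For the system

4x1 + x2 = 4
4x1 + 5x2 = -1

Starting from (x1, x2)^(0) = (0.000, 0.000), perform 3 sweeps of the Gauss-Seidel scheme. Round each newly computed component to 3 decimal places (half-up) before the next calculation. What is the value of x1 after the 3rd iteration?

1.300

Iteration 1:
  x1 = (4 - (1)·0.000) / (4) = 1.000
  x2 = (-1 - (4)·1.000) / (5) = -1.000
Iteration 2:
  x1 = (4 - (1)·-1.000) / (4) = 1.250
  x2 = (-1 - (4)·1.250) / (5) = -1.200
Iteration 3:
  x1 = (4 - (1)·-1.200) / (4) = 1.300
  x2 = (-1 - (4)·1.300) / (5) = -1.240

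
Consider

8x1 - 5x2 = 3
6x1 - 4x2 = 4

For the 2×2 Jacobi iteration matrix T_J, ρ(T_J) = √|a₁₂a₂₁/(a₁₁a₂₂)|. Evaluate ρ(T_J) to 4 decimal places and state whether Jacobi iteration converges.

0.9682

a₁₂a₂₁/(a₁₁a₂₂) = (-5)·(6) / ((8)·(-4)) = 0.937500
ρ = √|0.937500| = √0.937500 = 0.9682
ρ < 1, so Jacobi converges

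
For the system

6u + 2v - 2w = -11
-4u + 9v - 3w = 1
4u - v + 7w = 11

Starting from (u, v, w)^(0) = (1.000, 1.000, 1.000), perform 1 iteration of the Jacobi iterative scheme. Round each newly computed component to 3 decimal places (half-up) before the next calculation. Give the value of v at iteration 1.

0.889

Iteration 1:
  u = (-11 - (2)·1.000 - (-2)·1.000) / (6) = -1.833
  v = (1 - (-4)·1.000 - (-3)·1.000) / (9) = 0.889
  w = (11 - (4)·1.000 - (-1)·1.000) / (7) = 1.143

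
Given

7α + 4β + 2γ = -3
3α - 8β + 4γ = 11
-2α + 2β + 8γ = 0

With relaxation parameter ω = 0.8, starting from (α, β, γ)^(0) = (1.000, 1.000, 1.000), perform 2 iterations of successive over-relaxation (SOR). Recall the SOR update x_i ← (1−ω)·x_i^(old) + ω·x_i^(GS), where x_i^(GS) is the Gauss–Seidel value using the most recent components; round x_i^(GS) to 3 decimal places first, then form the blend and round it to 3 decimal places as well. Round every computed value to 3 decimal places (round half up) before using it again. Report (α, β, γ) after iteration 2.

Iteration 1:
  α: GS value = (-3 - (4)·1.000 - (2)·1.000) / (7) = -1.286;  α ← (1−ω)·1.000 + ω·-1.286 = -0.829
  β: GS value = (11 - (3)·-0.829 - (4)·1.000) / (-8) = -1.186;  β ← (1−ω)·1.000 + ω·-1.186 = -0.749
  γ: GS value = (0 - (-2)·-0.829 - (2)·-0.749) / (8) = -0.020;  γ ← (1−ω)·1.000 + ω·-0.020 = 0.184
Iteration 2:
  α: GS value = (-3 - (4)·-0.749 - (2)·0.184) / (7) = -0.053;  α ← (1−ω)·-0.829 + ω·-0.053 = -0.208
  β: GS value = (11 - (3)·-0.208 - (4)·0.184) / (-8) = -1.361;  β ← (1−ω)·-0.749 + ω·-1.361 = -1.239
  γ: GS value = (0 - (-2)·-0.208 - (2)·-1.239) / (8) = 0.258;  γ ← (1−ω)·0.184 + ω·0.258 = 0.243

(-0.208, -1.239, 0.243)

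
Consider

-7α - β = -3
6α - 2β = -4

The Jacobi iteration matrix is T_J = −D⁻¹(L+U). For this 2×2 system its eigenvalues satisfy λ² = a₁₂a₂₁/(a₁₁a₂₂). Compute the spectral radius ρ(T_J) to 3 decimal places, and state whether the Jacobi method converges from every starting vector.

a₁₂a₂₁/(a₁₁a₂₂) = (-1)·(6) / ((-7)·(-2)) = -0.428571
ρ = √|-0.428571| = √0.428571 = 0.655
ρ < 1, so Jacobi converges

0.655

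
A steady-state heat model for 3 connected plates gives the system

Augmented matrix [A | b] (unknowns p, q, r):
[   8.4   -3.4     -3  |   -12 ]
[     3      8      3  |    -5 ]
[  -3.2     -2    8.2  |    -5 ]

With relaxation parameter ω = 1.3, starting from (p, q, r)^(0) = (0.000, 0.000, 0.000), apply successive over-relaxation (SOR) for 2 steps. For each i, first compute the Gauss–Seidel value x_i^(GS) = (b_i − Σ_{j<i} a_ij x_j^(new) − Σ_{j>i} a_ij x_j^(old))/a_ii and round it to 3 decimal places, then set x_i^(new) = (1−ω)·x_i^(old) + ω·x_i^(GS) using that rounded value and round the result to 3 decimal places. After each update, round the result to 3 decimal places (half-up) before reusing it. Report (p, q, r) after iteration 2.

(-2.043, 0.987, -1.004)

Iteration 1:
  p: GS value = (-12 - (-3.4)·0.000 - (-3)·0.000) / (8.4) = -1.429;  p ← (1−ω)·0.000 + ω·-1.429 = -1.858
  q: GS value = (-5 - (3)·-1.858 - (3)·0.000) / (8) = 0.072;  q ← (1−ω)·0.000 + ω·0.072 = 0.094
  r: GS value = (-5 - (-3.2)·-1.858 - (-2)·0.094) / (8.2) = -1.312;  r ← (1−ω)·0.000 + ω·-1.312 = -1.706
Iteration 2:
  p: GS value = (-12 - (-3.4)·0.094 - (-3)·-1.706) / (8.4) = -2.000;  p ← (1−ω)·-1.858 + ω·-2.000 = -2.043
  q: GS value = (-5 - (3)·-2.043 - (3)·-1.706) / (8) = 0.781;  q ← (1−ω)·0.094 + ω·0.781 = 0.987
  r: GS value = (-5 - (-3.2)·-2.043 - (-2)·0.987) / (8.2) = -1.166;  r ← (1−ω)·-1.706 + ω·-1.166 = -1.004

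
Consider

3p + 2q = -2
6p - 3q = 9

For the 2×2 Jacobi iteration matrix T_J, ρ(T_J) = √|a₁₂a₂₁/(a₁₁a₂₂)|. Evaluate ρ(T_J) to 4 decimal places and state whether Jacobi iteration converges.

a₁₂a₂₁/(a₁₁a₂₂) = (2)·(6) / ((3)·(-3)) = -1.333333
ρ = √|-1.333333| = √1.333333 = 1.1547
ρ > 1, so Jacobi diverges

1.1547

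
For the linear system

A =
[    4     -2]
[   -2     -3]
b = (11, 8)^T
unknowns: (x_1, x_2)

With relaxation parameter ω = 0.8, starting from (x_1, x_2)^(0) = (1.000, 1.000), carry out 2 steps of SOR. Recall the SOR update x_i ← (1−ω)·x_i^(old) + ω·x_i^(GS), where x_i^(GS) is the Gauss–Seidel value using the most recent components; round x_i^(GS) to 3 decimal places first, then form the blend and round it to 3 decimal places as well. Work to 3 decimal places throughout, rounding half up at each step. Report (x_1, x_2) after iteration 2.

(1.390, -3.560)

Iteration 1:
  x_1: GS value = (11 - (-2)·1.000) / (4) = 3.250;  x_1 ← (1−ω)·1.000 + ω·3.250 = 2.800
  x_2: GS value = (8 - (-2)·2.800) / (-3) = -4.533;  x_2 ← (1−ω)·1.000 + ω·-4.533 = -3.426
Iteration 2:
  x_1: GS value = (11 - (-2)·-3.426) / (4) = 1.037;  x_1 ← (1−ω)·2.800 + ω·1.037 = 1.390
  x_2: GS value = (8 - (-2)·1.390) / (-3) = -3.593;  x_2 ← (1−ω)·-3.426 + ω·-3.593 = -3.560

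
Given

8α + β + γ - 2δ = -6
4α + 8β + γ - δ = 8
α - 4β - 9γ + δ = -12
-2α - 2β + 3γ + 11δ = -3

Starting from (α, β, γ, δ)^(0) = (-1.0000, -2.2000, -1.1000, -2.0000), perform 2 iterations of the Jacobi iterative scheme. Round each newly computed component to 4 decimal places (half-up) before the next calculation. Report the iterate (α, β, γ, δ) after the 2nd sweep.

(-1.3093, 1.1022, 0.5620, -0.7121)

Iteration 1:
  α = (-6 - (1)·-2.2000 - (1)·-1.1000 - (-2)·-2.0000) / (8) = -0.8375
  β = (8 - (4)·-1.0000 - (1)·-1.1000 - (-1)·-2.0000) / (8) = 1.3875
  γ = (-12 - (1)·-1.0000 - (-4)·-2.2000 - (1)·-2.0000) / (-9) = 1.9778
  δ = (-3 - (-2)·-1.0000 - (-2)·-2.2000 - (3)·-1.1000) / (11) = -0.5545
Iteration 2:
  α = (-6 - (1)·1.3875 - (1)·1.9778 - (-2)·-0.5545) / (8) = -1.3093
  β = (8 - (4)·-0.8375 - (1)·1.9778 - (-1)·-0.5545) / (8) = 1.1022
  γ = (-12 - (1)·-0.8375 - (-4)·1.3875 - (1)·-0.5545) / (-9) = 0.5620
  δ = (-3 - (-2)·-0.8375 - (-2)·1.3875 - (3)·1.9778) / (11) = -0.7121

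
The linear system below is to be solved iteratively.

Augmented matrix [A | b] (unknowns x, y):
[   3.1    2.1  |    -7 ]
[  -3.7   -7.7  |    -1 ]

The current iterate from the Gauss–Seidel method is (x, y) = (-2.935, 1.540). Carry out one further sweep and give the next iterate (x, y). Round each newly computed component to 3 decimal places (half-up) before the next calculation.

(-3.301, 1.716)

One sweep:
  x = (-7 - (2.1)·1.540) / (3.1) = -3.301
  y = (-1 - (-3.7)·-3.301) / (-7.7) = 1.716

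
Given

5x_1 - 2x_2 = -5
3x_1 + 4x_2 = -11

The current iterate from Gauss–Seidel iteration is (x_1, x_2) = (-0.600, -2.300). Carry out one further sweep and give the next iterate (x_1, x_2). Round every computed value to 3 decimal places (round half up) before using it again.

(-1.920, -1.310)

One sweep:
  x_1 = (-5 - (-2)·-2.300) / (5) = -1.920
  x_2 = (-11 - (3)·-1.920) / (4) = -1.310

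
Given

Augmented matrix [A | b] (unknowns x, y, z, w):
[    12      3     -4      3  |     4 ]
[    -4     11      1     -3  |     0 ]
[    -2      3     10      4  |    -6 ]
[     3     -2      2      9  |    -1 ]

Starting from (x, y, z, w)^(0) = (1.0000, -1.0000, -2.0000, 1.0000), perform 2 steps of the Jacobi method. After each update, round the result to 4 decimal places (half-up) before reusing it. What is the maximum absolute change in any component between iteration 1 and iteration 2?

0.9545

Iteration 1:
  x = (4 - (3)·-1.0000 - (-4)·-2.0000 - (3)·1.0000) / (12) = -0.3333
  y = (0 - (-4)·1.0000 - (1)·-2.0000 - (-3)·1.0000) / (11) = 0.8182
  z = (-6 - (-2)·1.0000 - (3)·-1.0000 - (4)·1.0000) / (10) = -0.5000
  w = (-1 - (3)·1.0000 - (-2)·-1.0000 - (2)·-2.0000) / (9) = -0.2222
Iteration 2:
  x = (4 - (3)·0.8182 - (-4)·-0.5000 - (3)·-0.2222) / (12) = 0.0177
  y = (0 - (-4)·-0.3333 - (1)·-0.5000 - (-3)·-0.2222) / (11) = -0.1363
  z = (-6 - (-2)·-0.3333 - (3)·0.8182 - (4)·-0.2222) / (10) = -0.8232
  w = (-1 - (3)·-0.3333 - (-2)·0.8182 - (2)·-0.5000) / (9) = 0.2929
Change: (0.3510, -0.9545, -0.3232, 0.5151) → max |·| = 0.9545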